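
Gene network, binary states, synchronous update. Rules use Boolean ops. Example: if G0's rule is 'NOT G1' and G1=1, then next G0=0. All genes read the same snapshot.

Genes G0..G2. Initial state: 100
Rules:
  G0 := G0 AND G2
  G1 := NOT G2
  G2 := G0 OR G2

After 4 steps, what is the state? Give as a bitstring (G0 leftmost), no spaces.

Step 1: G0=G0&G2=1&0=0 G1=NOT G2=NOT 0=1 G2=G0|G2=1|0=1 -> 011
Step 2: G0=G0&G2=0&1=0 G1=NOT G2=NOT 1=0 G2=G0|G2=0|1=1 -> 001
Step 3: G0=G0&G2=0&1=0 G1=NOT G2=NOT 1=0 G2=G0|G2=0|1=1 -> 001
Step 4: G0=G0&G2=0&1=0 G1=NOT G2=NOT 1=0 G2=G0|G2=0|1=1 -> 001

001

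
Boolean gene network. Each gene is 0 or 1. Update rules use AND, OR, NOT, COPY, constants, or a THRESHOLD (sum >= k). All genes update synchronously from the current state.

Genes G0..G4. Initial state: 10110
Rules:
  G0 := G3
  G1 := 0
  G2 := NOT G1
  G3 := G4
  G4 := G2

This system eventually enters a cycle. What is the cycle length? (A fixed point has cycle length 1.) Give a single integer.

Answer: 1

Derivation:
Step 0: 10110
Step 1: G0=G3=1 G1=0(const) G2=NOT G1=NOT 0=1 G3=G4=0 G4=G2=1 -> 10101
Step 2: G0=G3=0 G1=0(const) G2=NOT G1=NOT 0=1 G3=G4=1 G4=G2=1 -> 00111
Step 3: G0=G3=1 G1=0(const) G2=NOT G1=NOT 0=1 G3=G4=1 G4=G2=1 -> 10111
Step 4: G0=G3=1 G1=0(const) G2=NOT G1=NOT 0=1 G3=G4=1 G4=G2=1 -> 10111
State from step 4 equals state from step 3 -> cycle length 1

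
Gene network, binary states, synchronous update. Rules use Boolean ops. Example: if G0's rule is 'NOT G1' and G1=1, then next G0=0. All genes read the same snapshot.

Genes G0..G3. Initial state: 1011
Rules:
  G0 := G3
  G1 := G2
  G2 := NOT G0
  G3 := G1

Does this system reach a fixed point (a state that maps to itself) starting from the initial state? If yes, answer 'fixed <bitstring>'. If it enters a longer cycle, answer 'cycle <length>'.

Step 0: 1011
Step 1: G0=G3=1 G1=G2=1 G2=NOT G0=NOT 1=0 G3=G1=0 -> 1100
Step 2: G0=G3=0 G1=G2=0 G2=NOT G0=NOT 1=0 G3=G1=1 -> 0001
Step 3: G0=G3=1 G1=G2=0 G2=NOT G0=NOT 0=1 G3=G1=0 -> 1010
Step 4: G0=G3=0 G1=G2=1 G2=NOT G0=NOT 1=0 G3=G1=0 -> 0100
Step 5: G0=G3=0 G1=G2=0 G2=NOT G0=NOT 0=1 G3=G1=1 -> 0011
Step 6: G0=G3=1 G1=G2=1 G2=NOT G0=NOT 0=1 G3=G1=0 -> 1110
Step 7: G0=G3=0 G1=G2=1 G2=NOT G0=NOT 1=0 G3=G1=1 -> 0101
Step 8: G0=G3=1 G1=G2=0 G2=NOT G0=NOT 0=1 G3=G1=1 -> 1011
Cycle of length 8 starting at step 0 -> no fixed point

Answer: cycle 8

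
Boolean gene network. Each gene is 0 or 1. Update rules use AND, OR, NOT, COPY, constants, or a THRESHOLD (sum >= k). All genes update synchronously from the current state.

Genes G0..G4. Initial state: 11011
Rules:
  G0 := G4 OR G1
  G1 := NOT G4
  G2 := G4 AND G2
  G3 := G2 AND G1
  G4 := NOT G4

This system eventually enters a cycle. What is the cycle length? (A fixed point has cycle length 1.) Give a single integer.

Step 0: 11011
Step 1: G0=G4|G1=1|1=1 G1=NOT G4=NOT 1=0 G2=G4&G2=1&0=0 G3=G2&G1=0&1=0 G4=NOT G4=NOT 1=0 -> 10000
Step 2: G0=G4|G1=0|0=0 G1=NOT G4=NOT 0=1 G2=G4&G2=0&0=0 G3=G2&G1=0&0=0 G4=NOT G4=NOT 0=1 -> 01001
Step 3: G0=G4|G1=1|1=1 G1=NOT G4=NOT 1=0 G2=G4&G2=1&0=0 G3=G2&G1=0&1=0 G4=NOT G4=NOT 1=0 -> 10000
State from step 3 equals state from step 1 -> cycle length 2

Answer: 2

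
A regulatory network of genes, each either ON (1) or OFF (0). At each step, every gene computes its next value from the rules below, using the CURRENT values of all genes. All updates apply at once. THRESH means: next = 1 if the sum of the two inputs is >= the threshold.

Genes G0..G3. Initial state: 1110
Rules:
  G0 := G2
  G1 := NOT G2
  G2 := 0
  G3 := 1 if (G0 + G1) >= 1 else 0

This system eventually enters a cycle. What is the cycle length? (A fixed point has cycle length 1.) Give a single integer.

Step 0: 1110
Step 1: G0=G2=1 G1=NOT G2=NOT 1=0 G2=0(const) G3=(1+1>=1)=1 -> 1001
Step 2: G0=G2=0 G1=NOT G2=NOT 0=1 G2=0(const) G3=(1+0>=1)=1 -> 0101
Step 3: G0=G2=0 G1=NOT G2=NOT 0=1 G2=0(const) G3=(0+1>=1)=1 -> 0101
State from step 3 equals state from step 2 -> cycle length 1

Answer: 1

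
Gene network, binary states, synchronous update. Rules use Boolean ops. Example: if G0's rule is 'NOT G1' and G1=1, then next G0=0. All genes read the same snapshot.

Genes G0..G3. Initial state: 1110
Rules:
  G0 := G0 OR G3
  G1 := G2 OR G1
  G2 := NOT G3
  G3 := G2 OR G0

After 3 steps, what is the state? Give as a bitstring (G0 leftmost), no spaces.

Step 1: G0=G0|G3=1|0=1 G1=G2|G1=1|1=1 G2=NOT G3=NOT 0=1 G3=G2|G0=1|1=1 -> 1111
Step 2: G0=G0|G3=1|1=1 G1=G2|G1=1|1=1 G2=NOT G3=NOT 1=0 G3=G2|G0=1|1=1 -> 1101
Step 3: G0=G0|G3=1|1=1 G1=G2|G1=0|1=1 G2=NOT G3=NOT 1=0 G3=G2|G0=0|1=1 -> 1101

1101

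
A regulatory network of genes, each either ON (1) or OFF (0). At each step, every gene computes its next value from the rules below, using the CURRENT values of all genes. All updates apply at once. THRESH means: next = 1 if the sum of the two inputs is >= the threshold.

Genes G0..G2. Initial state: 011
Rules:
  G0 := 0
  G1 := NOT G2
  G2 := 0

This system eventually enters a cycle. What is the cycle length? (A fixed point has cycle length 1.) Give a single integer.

Step 0: 011
Step 1: G0=0(const) G1=NOT G2=NOT 1=0 G2=0(const) -> 000
Step 2: G0=0(const) G1=NOT G2=NOT 0=1 G2=0(const) -> 010
Step 3: G0=0(const) G1=NOT G2=NOT 0=1 G2=0(const) -> 010
State from step 3 equals state from step 2 -> cycle length 1

Answer: 1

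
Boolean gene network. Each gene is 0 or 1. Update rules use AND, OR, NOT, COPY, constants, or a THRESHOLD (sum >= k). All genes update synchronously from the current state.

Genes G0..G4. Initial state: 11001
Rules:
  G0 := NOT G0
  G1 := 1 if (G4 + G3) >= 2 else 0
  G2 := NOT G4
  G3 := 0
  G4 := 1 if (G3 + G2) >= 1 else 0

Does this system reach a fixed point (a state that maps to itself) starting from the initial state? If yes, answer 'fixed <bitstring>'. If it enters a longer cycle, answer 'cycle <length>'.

Step 0: 11001
Step 1: G0=NOT G0=NOT 1=0 G1=(1+0>=2)=0 G2=NOT G4=NOT 1=0 G3=0(const) G4=(0+0>=1)=0 -> 00000
Step 2: G0=NOT G0=NOT 0=1 G1=(0+0>=2)=0 G2=NOT G4=NOT 0=1 G3=0(const) G4=(0+0>=1)=0 -> 10100
Step 3: G0=NOT G0=NOT 1=0 G1=(0+0>=2)=0 G2=NOT G4=NOT 0=1 G3=0(const) G4=(0+1>=1)=1 -> 00101
Step 4: G0=NOT G0=NOT 0=1 G1=(1+0>=2)=0 G2=NOT G4=NOT 1=0 G3=0(const) G4=(0+1>=1)=1 -> 10001
Step 5: G0=NOT G0=NOT 1=0 G1=(1+0>=2)=0 G2=NOT G4=NOT 1=0 G3=0(const) G4=(0+0>=1)=0 -> 00000
Cycle of length 4 starting at step 1 -> no fixed point

Answer: cycle 4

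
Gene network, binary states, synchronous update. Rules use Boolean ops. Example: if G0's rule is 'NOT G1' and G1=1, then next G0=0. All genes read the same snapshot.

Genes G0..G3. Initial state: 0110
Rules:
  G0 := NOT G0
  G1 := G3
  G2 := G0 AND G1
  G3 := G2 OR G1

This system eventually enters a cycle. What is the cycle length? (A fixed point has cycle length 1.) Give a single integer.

Step 0: 0110
Step 1: G0=NOT G0=NOT 0=1 G1=G3=0 G2=G0&G1=0&1=0 G3=G2|G1=1|1=1 -> 1001
Step 2: G0=NOT G0=NOT 1=0 G1=G3=1 G2=G0&G1=1&0=0 G3=G2|G1=0|0=0 -> 0100
Step 3: G0=NOT G0=NOT 0=1 G1=G3=0 G2=G0&G1=0&1=0 G3=G2|G1=0|1=1 -> 1001
State from step 3 equals state from step 1 -> cycle length 2

Answer: 2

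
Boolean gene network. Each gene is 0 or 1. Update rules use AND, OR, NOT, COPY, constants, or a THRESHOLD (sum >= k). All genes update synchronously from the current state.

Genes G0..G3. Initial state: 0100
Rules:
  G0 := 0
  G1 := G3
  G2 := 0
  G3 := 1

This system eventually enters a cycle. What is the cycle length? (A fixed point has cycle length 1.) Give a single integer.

Answer: 1

Derivation:
Step 0: 0100
Step 1: G0=0(const) G1=G3=0 G2=0(const) G3=1(const) -> 0001
Step 2: G0=0(const) G1=G3=1 G2=0(const) G3=1(const) -> 0101
Step 3: G0=0(const) G1=G3=1 G2=0(const) G3=1(const) -> 0101
State from step 3 equals state from step 2 -> cycle length 1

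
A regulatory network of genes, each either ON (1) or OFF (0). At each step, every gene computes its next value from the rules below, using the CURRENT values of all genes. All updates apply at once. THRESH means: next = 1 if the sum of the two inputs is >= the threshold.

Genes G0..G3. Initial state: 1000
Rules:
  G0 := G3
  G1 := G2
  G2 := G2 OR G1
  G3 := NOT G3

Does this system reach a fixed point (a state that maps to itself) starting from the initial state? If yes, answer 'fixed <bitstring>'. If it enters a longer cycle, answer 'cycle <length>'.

Step 0: 1000
Step 1: G0=G3=0 G1=G2=0 G2=G2|G1=0|0=0 G3=NOT G3=NOT 0=1 -> 0001
Step 2: G0=G3=1 G1=G2=0 G2=G2|G1=0|0=0 G3=NOT G3=NOT 1=0 -> 1000
Cycle of length 2 starting at step 0 -> no fixed point

Answer: cycle 2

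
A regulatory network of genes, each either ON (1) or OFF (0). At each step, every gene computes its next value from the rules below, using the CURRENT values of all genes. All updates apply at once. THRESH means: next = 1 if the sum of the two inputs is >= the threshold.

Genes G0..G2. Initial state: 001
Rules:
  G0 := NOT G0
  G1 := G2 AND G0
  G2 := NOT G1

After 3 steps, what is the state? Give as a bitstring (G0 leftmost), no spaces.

Step 1: G0=NOT G0=NOT 0=1 G1=G2&G0=1&0=0 G2=NOT G1=NOT 0=1 -> 101
Step 2: G0=NOT G0=NOT 1=0 G1=G2&G0=1&1=1 G2=NOT G1=NOT 0=1 -> 011
Step 3: G0=NOT G0=NOT 0=1 G1=G2&G0=1&0=0 G2=NOT G1=NOT 1=0 -> 100

100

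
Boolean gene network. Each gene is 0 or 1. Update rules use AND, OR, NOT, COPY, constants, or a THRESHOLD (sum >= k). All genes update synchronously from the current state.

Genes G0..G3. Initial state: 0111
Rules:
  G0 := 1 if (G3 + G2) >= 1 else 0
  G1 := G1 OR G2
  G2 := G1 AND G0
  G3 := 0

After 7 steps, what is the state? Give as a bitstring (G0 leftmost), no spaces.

Step 1: G0=(1+1>=1)=1 G1=G1|G2=1|1=1 G2=G1&G0=1&0=0 G3=0(const) -> 1100
Step 2: G0=(0+0>=1)=0 G1=G1|G2=1|0=1 G2=G1&G0=1&1=1 G3=0(const) -> 0110
Step 3: G0=(0+1>=1)=1 G1=G1|G2=1|1=1 G2=G1&G0=1&0=0 G3=0(const) -> 1100
Step 4: G0=(0+0>=1)=0 G1=G1|G2=1|0=1 G2=G1&G0=1&1=1 G3=0(const) -> 0110
Step 5: G0=(0+1>=1)=1 G1=G1|G2=1|1=1 G2=G1&G0=1&0=0 G3=0(const) -> 1100
Step 6: G0=(0+0>=1)=0 G1=G1|G2=1|0=1 G2=G1&G0=1&1=1 G3=0(const) -> 0110
Step 7: G0=(0+1>=1)=1 G1=G1|G2=1|1=1 G2=G1&G0=1&0=0 G3=0(const) -> 1100

1100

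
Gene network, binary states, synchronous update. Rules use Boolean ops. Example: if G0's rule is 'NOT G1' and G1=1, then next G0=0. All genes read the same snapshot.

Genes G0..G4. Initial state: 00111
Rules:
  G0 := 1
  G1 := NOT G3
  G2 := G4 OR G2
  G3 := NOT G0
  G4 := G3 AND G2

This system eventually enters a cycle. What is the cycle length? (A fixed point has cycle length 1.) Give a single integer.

Step 0: 00111
Step 1: G0=1(const) G1=NOT G3=NOT 1=0 G2=G4|G2=1|1=1 G3=NOT G0=NOT 0=1 G4=G3&G2=1&1=1 -> 10111
Step 2: G0=1(const) G1=NOT G3=NOT 1=0 G2=G4|G2=1|1=1 G3=NOT G0=NOT 1=0 G4=G3&G2=1&1=1 -> 10101
Step 3: G0=1(const) G1=NOT G3=NOT 0=1 G2=G4|G2=1|1=1 G3=NOT G0=NOT 1=0 G4=G3&G2=0&1=0 -> 11100
Step 4: G0=1(const) G1=NOT G3=NOT 0=1 G2=G4|G2=0|1=1 G3=NOT G0=NOT 1=0 G4=G3&G2=0&1=0 -> 11100
State from step 4 equals state from step 3 -> cycle length 1

Answer: 1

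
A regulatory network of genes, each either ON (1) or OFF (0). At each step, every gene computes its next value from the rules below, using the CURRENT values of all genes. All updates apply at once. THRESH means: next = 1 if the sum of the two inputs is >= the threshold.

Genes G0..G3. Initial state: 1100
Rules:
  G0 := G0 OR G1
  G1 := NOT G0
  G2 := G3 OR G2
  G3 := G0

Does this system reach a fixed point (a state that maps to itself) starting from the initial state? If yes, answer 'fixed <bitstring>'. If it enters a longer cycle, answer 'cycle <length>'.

Answer: fixed 1011

Derivation:
Step 0: 1100
Step 1: G0=G0|G1=1|1=1 G1=NOT G0=NOT 1=0 G2=G3|G2=0|0=0 G3=G0=1 -> 1001
Step 2: G0=G0|G1=1|0=1 G1=NOT G0=NOT 1=0 G2=G3|G2=1|0=1 G3=G0=1 -> 1011
Step 3: G0=G0|G1=1|0=1 G1=NOT G0=NOT 1=0 G2=G3|G2=1|1=1 G3=G0=1 -> 1011
Fixed point reached at step 2: 1011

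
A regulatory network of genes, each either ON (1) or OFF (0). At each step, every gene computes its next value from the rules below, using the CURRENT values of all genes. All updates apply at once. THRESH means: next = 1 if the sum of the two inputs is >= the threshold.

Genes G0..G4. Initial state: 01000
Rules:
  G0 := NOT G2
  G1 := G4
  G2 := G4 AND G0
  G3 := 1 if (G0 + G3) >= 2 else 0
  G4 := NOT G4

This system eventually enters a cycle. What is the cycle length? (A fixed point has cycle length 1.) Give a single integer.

Answer: 4

Derivation:
Step 0: 01000
Step 1: G0=NOT G2=NOT 0=1 G1=G4=0 G2=G4&G0=0&0=0 G3=(0+0>=2)=0 G4=NOT G4=NOT 0=1 -> 10001
Step 2: G0=NOT G2=NOT 0=1 G1=G4=1 G2=G4&G0=1&1=1 G3=(1+0>=2)=0 G4=NOT G4=NOT 1=0 -> 11100
Step 3: G0=NOT G2=NOT 1=0 G1=G4=0 G2=G4&G0=0&1=0 G3=(1+0>=2)=0 G4=NOT G4=NOT 0=1 -> 00001
Step 4: G0=NOT G2=NOT 0=1 G1=G4=1 G2=G4&G0=1&0=0 G3=(0+0>=2)=0 G4=NOT G4=NOT 1=0 -> 11000
Step 5: G0=NOT G2=NOT 0=1 G1=G4=0 G2=G4&G0=0&1=0 G3=(1+0>=2)=0 G4=NOT G4=NOT 0=1 -> 10001
State from step 5 equals state from step 1 -> cycle length 4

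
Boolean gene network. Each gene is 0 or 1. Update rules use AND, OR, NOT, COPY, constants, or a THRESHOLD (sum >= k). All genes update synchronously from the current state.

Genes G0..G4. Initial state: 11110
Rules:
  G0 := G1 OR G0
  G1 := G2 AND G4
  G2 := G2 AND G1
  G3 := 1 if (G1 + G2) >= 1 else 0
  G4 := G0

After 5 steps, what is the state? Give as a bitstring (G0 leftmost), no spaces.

Step 1: G0=G1|G0=1|1=1 G1=G2&G4=1&0=0 G2=G2&G1=1&1=1 G3=(1+1>=1)=1 G4=G0=1 -> 10111
Step 2: G0=G1|G0=0|1=1 G1=G2&G4=1&1=1 G2=G2&G1=1&0=0 G3=(0+1>=1)=1 G4=G0=1 -> 11011
Step 3: G0=G1|G0=1|1=1 G1=G2&G4=0&1=0 G2=G2&G1=0&1=0 G3=(1+0>=1)=1 G4=G0=1 -> 10011
Step 4: G0=G1|G0=0|1=1 G1=G2&G4=0&1=0 G2=G2&G1=0&0=0 G3=(0+0>=1)=0 G4=G0=1 -> 10001
Step 5: G0=G1|G0=0|1=1 G1=G2&G4=0&1=0 G2=G2&G1=0&0=0 G3=(0+0>=1)=0 G4=G0=1 -> 10001

10001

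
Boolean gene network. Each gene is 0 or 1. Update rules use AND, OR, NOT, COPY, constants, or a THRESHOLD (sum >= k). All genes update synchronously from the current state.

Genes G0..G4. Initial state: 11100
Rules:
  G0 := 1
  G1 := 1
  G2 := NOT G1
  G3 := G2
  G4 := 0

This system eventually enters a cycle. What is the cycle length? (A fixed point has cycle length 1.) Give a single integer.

Answer: 1

Derivation:
Step 0: 11100
Step 1: G0=1(const) G1=1(const) G2=NOT G1=NOT 1=0 G3=G2=1 G4=0(const) -> 11010
Step 2: G0=1(const) G1=1(const) G2=NOT G1=NOT 1=0 G3=G2=0 G4=0(const) -> 11000
Step 3: G0=1(const) G1=1(const) G2=NOT G1=NOT 1=0 G3=G2=0 G4=0(const) -> 11000
State from step 3 equals state from step 2 -> cycle length 1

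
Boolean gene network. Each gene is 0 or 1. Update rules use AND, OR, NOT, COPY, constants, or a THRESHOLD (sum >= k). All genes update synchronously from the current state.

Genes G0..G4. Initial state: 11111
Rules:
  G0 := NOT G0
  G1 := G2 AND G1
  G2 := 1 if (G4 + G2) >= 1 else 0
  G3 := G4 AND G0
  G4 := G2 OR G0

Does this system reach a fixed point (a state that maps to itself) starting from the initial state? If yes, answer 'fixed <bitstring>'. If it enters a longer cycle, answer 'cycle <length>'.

Step 0: 11111
Step 1: G0=NOT G0=NOT 1=0 G1=G2&G1=1&1=1 G2=(1+1>=1)=1 G3=G4&G0=1&1=1 G4=G2|G0=1|1=1 -> 01111
Step 2: G0=NOT G0=NOT 0=1 G1=G2&G1=1&1=1 G2=(1+1>=1)=1 G3=G4&G0=1&0=0 G4=G2|G0=1|0=1 -> 11101
Step 3: G0=NOT G0=NOT 1=0 G1=G2&G1=1&1=1 G2=(1+1>=1)=1 G3=G4&G0=1&1=1 G4=G2|G0=1|1=1 -> 01111
Cycle of length 2 starting at step 1 -> no fixed point

Answer: cycle 2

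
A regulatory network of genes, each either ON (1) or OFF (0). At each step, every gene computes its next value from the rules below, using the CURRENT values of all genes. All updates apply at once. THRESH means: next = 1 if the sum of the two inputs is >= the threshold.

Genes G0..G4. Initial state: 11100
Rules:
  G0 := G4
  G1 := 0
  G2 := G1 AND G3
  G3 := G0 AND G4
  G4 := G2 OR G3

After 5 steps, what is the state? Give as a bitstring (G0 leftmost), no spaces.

Step 1: G0=G4=0 G1=0(const) G2=G1&G3=1&0=0 G3=G0&G4=1&0=0 G4=G2|G3=1|0=1 -> 00001
Step 2: G0=G4=1 G1=0(const) G2=G1&G3=0&0=0 G3=G0&G4=0&1=0 G4=G2|G3=0|0=0 -> 10000
Step 3: G0=G4=0 G1=0(const) G2=G1&G3=0&0=0 G3=G0&G4=1&0=0 G4=G2|G3=0|0=0 -> 00000
Step 4: G0=G4=0 G1=0(const) G2=G1&G3=0&0=0 G3=G0&G4=0&0=0 G4=G2|G3=0|0=0 -> 00000
Step 5: G0=G4=0 G1=0(const) G2=G1&G3=0&0=0 G3=G0&G4=0&0=0 G4=G2|G3=0|0=0 -> 00000

00000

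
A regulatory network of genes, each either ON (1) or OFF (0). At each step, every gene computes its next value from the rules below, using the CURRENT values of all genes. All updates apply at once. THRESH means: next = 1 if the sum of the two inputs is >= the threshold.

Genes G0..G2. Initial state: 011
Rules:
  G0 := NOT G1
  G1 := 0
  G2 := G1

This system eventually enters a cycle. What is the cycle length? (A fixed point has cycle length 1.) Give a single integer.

Step 0: 011
Step 1: G0=NOT G1=NOT 1=0 G1=0(const) G2=G1=1 -> 001
Step 2: G0=NOT G1=NOT 0=1 G1=0(const) G2=G1=0 -> 100
Step 3: G0=NOT G1=NOT 0=1 G1=0(const) G2=G1=0 -> 100
State from step 3 equals state from step 2 -> cycle length 1

Answer: 1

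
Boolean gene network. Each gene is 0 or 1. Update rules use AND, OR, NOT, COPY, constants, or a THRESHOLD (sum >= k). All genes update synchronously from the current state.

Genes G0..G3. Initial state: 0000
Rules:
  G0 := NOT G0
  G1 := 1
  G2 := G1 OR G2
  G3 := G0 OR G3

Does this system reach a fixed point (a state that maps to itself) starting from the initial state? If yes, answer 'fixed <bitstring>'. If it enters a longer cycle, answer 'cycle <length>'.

Answer: cycle 2

Derivation:
Step 0: 0000
Step 1: G0=NOT G0=NOT 0=1 G1=1(const) G2=G1|G2=0|0=0 G3=G0|G3=0|0=0 -> 1100
Step 2: G0=NOT G0=NOT 1=0 G1=1(const) G2=G1|G2=1|0=1 G3=G0|G3=1|0=1 -> 0111
Step 3: G0=NOT G0=NOT 0=1 G1=1(const) G2=G1|G2=1|1=1 G3=G0|G3=0|1=1 -> 1111
Step 4: G0=NOT G0=NOT 1=0 G1=1(const) G2=G1|G2=1|1=1 G3=G0|G3=1|1=1 -> 0111
Cycle of length 2 starting at step 2 -> no fixed point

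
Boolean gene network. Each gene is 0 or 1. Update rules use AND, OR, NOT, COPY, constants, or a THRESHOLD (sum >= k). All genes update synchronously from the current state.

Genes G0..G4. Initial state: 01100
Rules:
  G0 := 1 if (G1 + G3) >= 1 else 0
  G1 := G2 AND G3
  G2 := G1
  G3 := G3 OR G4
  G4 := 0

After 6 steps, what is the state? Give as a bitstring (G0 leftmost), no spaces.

Step 1: G0=(1+0>=1)=1 G1=G2&G3=1&0=0 G2=G1=1 G3=G3|G4=0|0=0 G4=0(const) -> 10100
Step 2: G0=(0+0>=1)=0 G1=G2&G3=1&0=0 G2=G1=0 G3=G3|G4=0|0=0 G4=0(const) -> 00000
Step 3: G0=(0+0>=1)=0 G1=G2&G3=0&0=0 G2=G1=0 G3=G3|G4=0|0=0 G4=0(const) -> 00000
Step 4: G0=(0+0>=1)=0 G1=G2&G3=0&0=0 G2=G1=0 G3=G3|G4=0|0=0 G4=0(const) -> 00000
Step 5: G0=(0+0>=1)=0 G1=G2&G3=0&0=0 G2=G1=0 G3=G3|G4=0|0=0 G4=0(const) -> 00000
Step 6: G0=(0+0>=1)=0 G1=G2&G3=0&0=0 G2=G1=0 G3=G3|G4=0|0=0 G4=0(const) -> 00000

00000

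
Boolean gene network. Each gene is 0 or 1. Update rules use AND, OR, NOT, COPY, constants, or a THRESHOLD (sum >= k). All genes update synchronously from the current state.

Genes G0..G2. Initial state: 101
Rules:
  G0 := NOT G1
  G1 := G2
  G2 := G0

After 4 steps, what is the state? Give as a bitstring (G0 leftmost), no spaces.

Step 1: G0=NOT G1=NOT 0=1 G1=G2=1 G2=G0=1 -> 111
Step 2: G0=NOT G1=NOT 1=0 G1=G2=1 G2=G0=1 -> 011
Step 3: G0=NOT G1=NOT 1=0 G1=G2=1 G2=G0=0 -> 010
Step 4: G0=NOT G1=NOT 1=0 G1=G2=0 G2=G0=0 -> 000

000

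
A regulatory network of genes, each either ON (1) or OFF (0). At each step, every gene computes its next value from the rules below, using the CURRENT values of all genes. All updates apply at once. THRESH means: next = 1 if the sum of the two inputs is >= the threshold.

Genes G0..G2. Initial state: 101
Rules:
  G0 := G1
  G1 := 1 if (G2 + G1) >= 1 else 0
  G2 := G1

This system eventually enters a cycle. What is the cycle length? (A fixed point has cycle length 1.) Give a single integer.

Answer: 1

Derivation:
Step 0: 101
Step 1: G0=G1=0 G1=(1+0>=1)=1 G2=G1=0 -> 010
Step 2: G0=G1=1 G1=(0+1>=1)=1 G2=G1=1 -> 111
Step 3: G0=G1=1 G1=(1+1>=1)=1 G2=G1=1 -> 111
State from step 3 equals state from step 2 -> cycle length 1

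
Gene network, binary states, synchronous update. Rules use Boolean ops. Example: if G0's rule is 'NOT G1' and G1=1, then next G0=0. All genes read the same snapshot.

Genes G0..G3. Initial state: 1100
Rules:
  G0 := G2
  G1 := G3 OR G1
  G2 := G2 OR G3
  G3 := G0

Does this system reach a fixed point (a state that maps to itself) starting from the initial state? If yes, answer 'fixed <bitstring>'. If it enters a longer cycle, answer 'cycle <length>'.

Answer: fixed 1111

Derivation:
Step 0: 1100
Step 1: G0=G2=0 G1=G3|G1=0|1=1 G2=G2|G3=0|0=0 G3=G0=1 -> 0101
Step 2: G0=G2=0 G1=G3|G1=1|1=1 G2=G2|G3=0|1=1 G3=G0=0 -> 0110
Step 3: G0=G2=1 G1=G3|G1=0|1=1 G2=G2|G3=1|0=1 G3=G0=0 -> 1110
Step 4: G0=G2=1 G1=G3|G1=0|1=1 G2=G2|G3=1|0=1 G3=G0=1 -> 1111
Step 5: G0=G2=1 G1=G3|G1=1|1=1 G2=G2|G3=1|1=1 G3=G0=1 -> 1111
Fixed point reached at step 4: 1111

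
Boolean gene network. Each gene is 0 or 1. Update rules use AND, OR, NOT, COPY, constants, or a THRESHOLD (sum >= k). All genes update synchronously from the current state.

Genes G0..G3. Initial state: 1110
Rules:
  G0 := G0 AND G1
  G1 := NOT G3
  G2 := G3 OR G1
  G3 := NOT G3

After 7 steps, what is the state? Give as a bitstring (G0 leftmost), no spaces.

Step 1: G0=G0&G1=1&1=1 G1=NOT G3=NOT 0=1 G2=G3|G1=0|1=1 G3=NOT G3=NOT 0=1 -> 1111
Step 2: G0=G0&G1=1&1=1 G1=NOT G3=NOT 1=0 G2=G3|G1=1|1=1 G3=NOT G3=NOT 1=0 -> 1010
Step 3: G0=G0&G1=1&0=0 G1=NOT G3=NOT 0=1 G2=G3|G1=0|0=0 G3=NOT G3=NOT 0=1 -> 0101
Step 4: G0=G0&G1=0&1=0 G1=NOT G3=NOT 1=0 G2=G3|G1=1|1=1 G3=NOT G3=NOT 1=0 -> 0010
Step 5: G0=G0&G1=0&0=0 G1=NOT G3=NOT 0=1 G2=G3|G1=0|0=0 G3=NOT G3=NOT 0=1 -> 0101
Step 6: G0=G0&G1=0&1=0 G1=NOT G3=NOT 1=0 G2=G3|G1=1|1=1 G3=NOT G3=NOT 1=0 -> 0010
Step 7: G0=G0&G1=0&0=0 G1=NOT G3=NOT 0=1 G2=G3|G1=0|0=0 G3=NOT G3=NOT 0=1 -> 0101

0101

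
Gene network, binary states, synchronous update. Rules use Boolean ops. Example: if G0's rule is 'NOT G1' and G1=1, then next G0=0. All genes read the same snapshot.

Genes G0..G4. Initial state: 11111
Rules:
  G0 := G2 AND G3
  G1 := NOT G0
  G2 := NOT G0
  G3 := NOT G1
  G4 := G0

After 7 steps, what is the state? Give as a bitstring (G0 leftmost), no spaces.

Step 1: G0=G2&G3=1&1=1 G1=NOT G0=NOT 1=0 G2=NOT G0=NOT 1=0 G3=NOT G1=NOT 1=0 G4=G0=1 -> 10001
Step 2: G0=G2&G3=0&0=0 G1=NOT G0=NOT 1=0 G2=NOT G0=NOT 1=0 G3=NOT G1=NOT 0=1 G4=G0=1 -> 00011
Step 3: G0=G2&G3=0&1=0 G1=NOT G0=NOT 0=1 G2=NOT G0=NOT 0=1 G3=NOT G1=NOT 0=1 G4=G0=0 -> 01110
Step 4: G0=G2&G3=1&1=1 G1=NOT G0=NOT 0=1 G2=NOT G0=NOT 0=1 G3=NOT G1=NOT 1=0 G4=G0=0 -> 11100
Step 5: G0=G2&G3=1&0=0 G1=NOT G0=NOT 1=0 G2=NOT G0=NOT 1=0 G3=NOT G1=NOT 1=0 G4=G0=1 -> 00001
Step 6: G0=G2&G3=0&0=0 G1=NOT G0=NOT 0=1 G2=NOT G0=NOT 0=1 G3=NOT G1=NOT 0=1 G4=G0=0 -> 01110
Step 7: G0=G2&G3=1&1=1 G1=NOT G0=NOT 0=1 G2=NOT G0=NOT 0=1 G3=NOT G1=NOT 1=0 G4=G0=0 -> 11100

11100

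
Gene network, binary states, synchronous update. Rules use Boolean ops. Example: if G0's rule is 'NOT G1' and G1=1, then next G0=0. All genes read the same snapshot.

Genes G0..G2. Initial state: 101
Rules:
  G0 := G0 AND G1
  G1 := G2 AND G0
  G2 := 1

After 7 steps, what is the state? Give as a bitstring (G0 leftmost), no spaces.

Step 1: G0=G0&G1=1&0=0 G1=G2&G0=1&1=1 G2=1(const) -> 011
Step 2: G0=G0&G1=0&1=0 G1=G2&G0=1&0=0 G2=1(const) -> 001
Step 3: G0=G0&G1=0&0=0 G1=G2&G0=1&0=0 G2=1(const) -> 001
Step 4: G0=G0&G1=0&0=0 G1=G2&G0=1&0=0 G2=1(const) -> 001
Step 5: G0=G0&G1=0&0=0 G1=G2&G0=1&0=0 G2=1(const) -> 001
Step 6: G0=G0&G1=0&0=0 G1=G2&G0=1&0=0 G2=1(const) -> 001
Step 7: G0=G0&G1=0&0=0 G1=G2&G0=1&0=0 G2=1(const) -> 001

001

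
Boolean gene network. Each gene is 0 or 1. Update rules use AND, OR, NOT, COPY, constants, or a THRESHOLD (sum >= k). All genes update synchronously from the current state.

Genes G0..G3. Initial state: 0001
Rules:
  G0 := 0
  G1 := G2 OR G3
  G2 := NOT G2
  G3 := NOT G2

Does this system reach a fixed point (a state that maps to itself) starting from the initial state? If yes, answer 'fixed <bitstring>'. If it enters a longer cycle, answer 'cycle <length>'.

Answer: cycle 2

Derivation:
Step 0: 0001
Step 1: G0=0(const) G1=G2|G3=0|1=1 G2=NOT G2=NOT 0=1 G3=NOT G2=NOT 0=1 -> 0111
Step 2: G0=0(const) G1=G2|G3=1|1=1 G2=NOT G2=NOT 1=0 G3=NOT G2=NOT 1=0 -> 0100
Step 3: G0=0(const) G1=G2|G3=0|0=0 G2=NOT G2=NOT 0=1 G3=NOT G2=NOT 0=1 -> 0011
Step 4: G0=0(const) G1=G2|G3=1|1=1 G2=NOT G2=NOT 1=0 G3=NOT G2=NOT 1=0 -> 0100
Cycle of length 2 starting at step 2 -> no fixed point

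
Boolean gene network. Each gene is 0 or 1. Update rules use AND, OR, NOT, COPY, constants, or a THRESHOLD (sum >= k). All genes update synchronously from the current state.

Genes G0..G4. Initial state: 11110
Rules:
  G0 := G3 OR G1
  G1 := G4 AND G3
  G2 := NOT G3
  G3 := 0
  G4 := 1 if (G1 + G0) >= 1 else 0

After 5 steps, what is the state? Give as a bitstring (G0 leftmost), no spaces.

Step 1: G0=G3|G1=1|1=1 G1=G4&G3=0&1=0 G2=NOT G3=NOT 1=0 G3=0(const) G4=(1+1>=1)=1 -> 10001
Step 2: G0=G3|G1=0|0=0 G1=G4&G3=1&0=0 G2=NOT G3=NOT 0=1 G3=0(const) G4=(0+1>=1)=1 -> 00101
Step 3: G0=G3|G1=0|0=0 G1=G4&G3=1&0=0 G2=NOT G3=NOT 0=1 G3=0(const) G4=(0+0>=1)=0 -> 00100
Step 4: G0=G3|G1=0|0=0 G1=G4&G3=0&0=0 G2=NOT G3=NOT 0=1 G3=0(const) G4=(0+0>=1)=0 -> 00100
Step 5: G0=G3|G1=0|0=0 G1=G4&G3=0&0=0 G2=NOT G3=NOT 0=1 G3=0(const) G4=(0+0>=1)=0 -> 00100

00100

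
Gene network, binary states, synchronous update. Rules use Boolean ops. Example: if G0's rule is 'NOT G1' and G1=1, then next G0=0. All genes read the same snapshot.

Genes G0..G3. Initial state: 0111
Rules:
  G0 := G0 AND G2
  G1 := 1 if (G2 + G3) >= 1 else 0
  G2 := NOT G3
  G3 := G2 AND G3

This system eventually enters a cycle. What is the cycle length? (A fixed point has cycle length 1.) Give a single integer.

Step 0: 0111
Step 1: G0=G0&G2=0&1=0 G1=(1+1>=1)=1 G2=NOT G3=NOT 1=0 G3=G2&G3=1&1=1 -> 0101
Step 2: G0=G0&G2=0&0=0 G1=(0+1>=1)=1 G2=NOT G3=NOT 1=0 G3=G2&G3=0&1=0 -> 0100
Step 3: G0=G0&G2=0&0=0 G1=(0+0>=1)=0 G2=NOT G3=NOT 0=1 G3=G2&G3=0&0=0 -> 0010
Step 4: G0=G0&G2=0&1=0 G1=(1+0>=1)=1 G2=NOT G3=NOT 0=1 G3=G2&G3=1&0=0 -> 0110
Step 5: G0=G0&G2=0&1=0 G1=(1+0>=1)=1 G2=NOT G3=NOT 0=1 G3=G2&G3=1&0=0 -> 0110
State from step 5 equals state from step 4 -> cycle length 1

Answer: 1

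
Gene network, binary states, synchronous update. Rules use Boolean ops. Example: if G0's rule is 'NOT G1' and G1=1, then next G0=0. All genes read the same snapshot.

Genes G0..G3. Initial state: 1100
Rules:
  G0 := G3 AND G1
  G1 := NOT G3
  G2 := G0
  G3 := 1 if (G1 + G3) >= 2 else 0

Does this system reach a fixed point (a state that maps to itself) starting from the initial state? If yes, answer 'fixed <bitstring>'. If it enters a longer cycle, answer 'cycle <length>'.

Step 0: 1100
Step 1: G0=G3&G1=0&1=0 G1=NOT G3=NOT 0=1 G2=G0=1 G3=(1+0>=2)=0 -> 0110
Step 2: G0=G3&G1=0&1=0 G1=NOT G3=NOT 0=1 G2=G0=0 G3=(1+0>=2)=0 -> 0100
Step 3: G0=G3&G1=0&1=0 G1=NOT G3=NOT 0=1 G2=G0=0 G3=(1+0>=2)=0 -> 0100
Fixed point reached at step 2: 0100

Answer: fixed 0100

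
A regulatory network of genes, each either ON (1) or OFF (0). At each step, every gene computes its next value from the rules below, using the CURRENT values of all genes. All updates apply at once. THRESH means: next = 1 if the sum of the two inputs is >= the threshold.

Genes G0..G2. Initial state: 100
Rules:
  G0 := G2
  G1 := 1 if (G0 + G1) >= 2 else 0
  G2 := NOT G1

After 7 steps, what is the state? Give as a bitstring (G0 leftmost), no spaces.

Step 1: G0=G2=0 G1=(1+0>=2)=0 G2=NOT G1=NOT 0=1 -> 001
Step 2: G0=G2=1 G1=(0+0>=2)=0 G2=NOT G1=NOT 0=1 -> 101
Step 3: G0=G2=1 G1=(1+0>=2)=0 G2=NOT G1=NOT 0=1 -> 101
Step 4: G0=G2=1 G1=(1+0>=2)=0 G2=NOT G1=NOT 0=1 -> 101
Step 5: G0=G2=1 G1=(1+0>=2)=0 G2=NOT G1=NOT 0=1 -> 101
Step 6: G0=G2=1 G1=(1+0>=2)=0 G2=NOT G1=NOT 0=1 -> 101
Step 7: G0=G2=1 G1=(1+0>=2)=0 G2=NOT G1=NOT 0=1 -> 101

101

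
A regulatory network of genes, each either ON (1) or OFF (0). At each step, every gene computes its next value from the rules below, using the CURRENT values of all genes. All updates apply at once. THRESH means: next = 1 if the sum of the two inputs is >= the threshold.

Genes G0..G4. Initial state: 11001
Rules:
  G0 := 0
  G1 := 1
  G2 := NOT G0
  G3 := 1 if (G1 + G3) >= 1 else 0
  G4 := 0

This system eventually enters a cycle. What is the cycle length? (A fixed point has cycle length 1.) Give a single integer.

Answer: 1

Derivation:
Step 0: 11001
Step 1: G0=0(const) G1=1(const) G2=NOT G0=NOT 1=0 G3=(1+0>=1)=1 G4=0(const) -> 01010
Step 2: G0=0(const) G1=1(const) G2=NOT G0=NOT 0=1 G3=(1+1>=1)=1 G4=0(const) -> 01110
Step 3: G0=0(const) G1=1(const) G2=NOT G0=NOT 0=1 G3=(1+1>=1)=1 G4=0(const) -> 01110
State from step 3 equals state from step 2 -> cycle length 1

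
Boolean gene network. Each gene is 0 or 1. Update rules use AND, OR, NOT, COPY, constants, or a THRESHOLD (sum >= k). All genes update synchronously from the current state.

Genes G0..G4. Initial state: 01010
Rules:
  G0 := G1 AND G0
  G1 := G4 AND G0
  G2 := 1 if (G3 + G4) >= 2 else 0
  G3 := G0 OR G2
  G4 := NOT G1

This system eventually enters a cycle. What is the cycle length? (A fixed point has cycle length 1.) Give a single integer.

Step 0: 01010
Step 1: G0=G1&G0=1&0=0 G1=G4&G0=0&0=0 G2=(1+0>=2)=0 G3=G0|G2=0|0=0 G4=NOT G1=NOT 1=0 -> 00000
Step 2: G0=G1&G0=0&0=0 G1=G4&G0=0&0=0 G2=(0+0>=2)=0 G3=G0|G2=0|0=0 G4=NOT G1=NOT 0=1 -> 00001
Step 3: G0=G1&G0=0&0=0 G1=G4&G0=1&0=0 G2=(0+1>=2)=0 G3=G0|G2=0|0=0 G4=NOT G1=NOT 0=1 -> 00001
State from step 3 equals state from step 2 -> cycle length 1

Answer: 1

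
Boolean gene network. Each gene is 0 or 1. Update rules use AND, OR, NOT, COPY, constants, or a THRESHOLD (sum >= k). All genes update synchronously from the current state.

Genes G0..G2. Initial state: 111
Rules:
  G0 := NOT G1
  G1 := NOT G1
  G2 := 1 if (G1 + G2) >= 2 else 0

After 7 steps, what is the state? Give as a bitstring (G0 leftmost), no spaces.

Step 1: G0=NOT G1=NOT 1=0 G1=NOT G1=NOT 1=0 G2=(1+1>=2)=1 -> 001
Step 2: G0=NOT G1=NOT 0=1 G1=NOT G1=NOT 0=1 G2=(0+1>=2)=0 -> 110
Step 3: G0=NOT G1=NOT 1=0 G1=NOT G1=NOT 1=0 G2=(1+0>=2)=0 -> 000
Step 4: G0=NOT G1=NOT 0=1 G1=NOT G1=NOT 0=1 G2=(0+0>=2)=0 -> 110
Step 5: G0=NOT G1=NOT 1=0 G1=NOT G1=NOT 1=0 G2=(1+0>=2)=0 -> 000
Step 6: G0=NOT G1=NOT 0=1 G1=NOT G1=NOT 0=1 G2=(0+0>=2)=0 -> 110
Step 7: G0=NOT G1=NOT 1=0 G1=NOT G1=NOT 1=0 G2=(1+0>=2)=0 -> 000

000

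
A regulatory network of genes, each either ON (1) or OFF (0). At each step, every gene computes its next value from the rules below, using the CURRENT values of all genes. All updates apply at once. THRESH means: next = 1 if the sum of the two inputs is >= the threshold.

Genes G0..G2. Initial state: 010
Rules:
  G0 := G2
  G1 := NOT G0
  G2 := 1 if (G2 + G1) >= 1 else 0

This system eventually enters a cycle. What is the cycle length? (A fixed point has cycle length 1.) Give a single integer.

Answer: 1

Derivation:
Step 0: 010
Step 1: G0=G2=0 G1=NOT G0=NOT 0=1 G2=(0+1>=1)=1 -> 011
Step 2: G0=G2=1 G1=NOT G0=NOT 0=1 G2=(1+1>=1)=1 -> 111
Step 3: G0=G2=1 G1=NOT G0=NOT 1=0 G2=(1+1>=1)=1 -> 101
Step 4: G0=G2=1 G1=NOT G0=NOT 1=0 G2=(1+0>=1)=1 -> 101
State from step 4 equals state from step 3 -> cycle length 1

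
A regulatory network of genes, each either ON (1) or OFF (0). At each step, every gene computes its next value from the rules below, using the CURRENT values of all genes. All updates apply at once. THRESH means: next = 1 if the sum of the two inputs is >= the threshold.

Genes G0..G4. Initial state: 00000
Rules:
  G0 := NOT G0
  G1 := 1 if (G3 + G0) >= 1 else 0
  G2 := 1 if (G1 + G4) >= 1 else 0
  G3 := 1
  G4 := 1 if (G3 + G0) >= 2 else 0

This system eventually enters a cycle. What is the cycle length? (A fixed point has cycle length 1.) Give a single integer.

Answer: 2

Derivation:
Step 0: 00000
Step 1: G0=NOT G0=NOT 0=1 G1=(0+0>=1)=0 G2=(0+0>=1)=0 G3=1(const) G4=(0+0>=2)=0 -> 10010
Step 2: G0=NOT G0=NOT 1=0 G1=(1+1>=1)=1 G2=(0+0>=1)=0 G3=1(const) G4=(1+1>=2)=1 -> 01011
Step 3: G0=NOT G0=NOT 0=1 G1=(1+0>=1)=1 G2=(1+1>=1)=1 G3=1(const) G4=(1+0>=2)=0 -> 11110
Step 4: G0=NOT G0=NOT 1=0 G1=(1+1>=1)=1 G2=(1+0>=1)=1 G3=1(const) G4=(1+1>=2)=1 -> 01111
Step 5: G0=NOT G0=NOT 0=1 G1=(1+0>=1)=1 G2=(1+1>=1)=1 G3=1(const) G4=(1+0>=2)=0 -> 11110
State from step 5 equals state from step 3 -> cycle length 2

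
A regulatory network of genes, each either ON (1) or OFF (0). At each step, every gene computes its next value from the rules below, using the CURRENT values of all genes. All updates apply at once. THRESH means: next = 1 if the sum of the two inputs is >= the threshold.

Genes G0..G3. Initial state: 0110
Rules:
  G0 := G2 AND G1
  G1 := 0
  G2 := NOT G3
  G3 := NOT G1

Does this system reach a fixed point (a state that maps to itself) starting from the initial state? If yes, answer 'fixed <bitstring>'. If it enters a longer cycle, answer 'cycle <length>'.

Answer: fixed 0001

Derivation:
Step 0: 0110
Step 1: G0=G2&G1=1&1=1 G1=0(const) G2=NOT G3=NOT 0=1 G3=NOT G1=NOT 1=0 -> 1010
Step 2: G0=G2&G1=1&0=0 G1=0(const) G2=NOT G3=NOT 0=1 G3=NOT G1=NOT 0=1 -> 0011
Step 3: G0=G2&G1=1&0=0 G1=0(const) G2=NOT G3=NOT 1=0 G3=NOT G1=NOT 0=1 -> 0001
Step 4: G0=G2&G1=0&0=0 G1=0(const) G2=NOT G3=NOT 1=0 G3=NOT G1=NOT 0=1 -> 0001
Fixed point reached at step 3: 0001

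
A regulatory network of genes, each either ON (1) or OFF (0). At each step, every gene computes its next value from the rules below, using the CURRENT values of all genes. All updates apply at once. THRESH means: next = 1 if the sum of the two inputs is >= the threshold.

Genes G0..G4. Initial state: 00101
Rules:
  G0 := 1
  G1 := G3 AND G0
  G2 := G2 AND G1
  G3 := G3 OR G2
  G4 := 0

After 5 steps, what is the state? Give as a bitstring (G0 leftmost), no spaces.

Step 1: G0=1(const) G1=G3&G0=0&0=0 G2=G2&G1=1&0=0 G3=G3|G2=0|1=1 G4=0(const) -> 10010
Step 2: G0=1(const) G1=G3&G0=1&1=1 G2=G2&G1=0&0=0 G3=G3|G2=1|0=1 G4=0(const) -> 11010
Step 3: G0=1(const) G1=G3&G0=1&1=1 G2=G2&G1=0&1=0 G3=G3|G2=1|0=1 G4=0(const) -> 11010
Step 4: G0=1(const) G1=G3&G0=1&1=1 G2=G2&G1=0&1=0 G3=G3|G2=1|0=1 G4=0(const) -> 11010
Step 5: G0=1(const) G1=G3&G0=1&1=1 G2=G2&G1=0&1=0 G3=G3|G2=1|0=1 G4=0(const) -> 11010

11010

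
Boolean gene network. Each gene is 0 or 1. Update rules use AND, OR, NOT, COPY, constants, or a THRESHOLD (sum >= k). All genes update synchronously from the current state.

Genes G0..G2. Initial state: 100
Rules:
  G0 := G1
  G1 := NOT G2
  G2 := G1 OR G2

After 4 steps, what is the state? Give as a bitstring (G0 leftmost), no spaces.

Step 1: G0=G1=0 G1=NOT G2=NOT 0=1 G2=G1|G2=0|0=0 -> 010
Step 2: G0=G1=1 G1=NOT G2=NOT 0=1 G2=G1|G2=1|0=1 -> 111
Step 3: G0=G1=1 G1=NOT G2=NOT 1=0 G2=G1|G2=1|1=1 -> 101
Step 4: G0=G1=0 G1=NOT G2=NOT 1=0 G2=G1|G2=0|1=1 -> 001

001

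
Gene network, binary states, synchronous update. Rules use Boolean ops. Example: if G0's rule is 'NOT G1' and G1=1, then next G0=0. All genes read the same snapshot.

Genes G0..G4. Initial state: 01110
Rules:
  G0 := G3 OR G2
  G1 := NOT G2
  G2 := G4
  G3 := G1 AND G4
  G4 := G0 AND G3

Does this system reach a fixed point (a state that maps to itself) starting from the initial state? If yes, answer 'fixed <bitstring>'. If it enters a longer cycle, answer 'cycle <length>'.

Step 0: 01110
Step 1: G0=G3|G2=1|1=1 G1=NOT G2=NOT 1=0 G2=G4=0 G3=G1&G4=1&0=0 G4=G0&G3=0&1=0 -> 10000
Step 2: G0=G3|G2=0|0=0 G1=NOT G2=NOT 0=1 G2=G4=0 G3=G1&G4=0&0=0 G4=G0&G3=1&0=0 -> 01000
Step 3: G0=G3|G2=0|0=0 G1=NOT G2=NOT 0=1 G2=G4=0 G3=G1&G4=1&0=0 G4=G0&G3=0&0=0 -> 01000
Fixed point reached at step 2: 01000

Answer: fixed 01000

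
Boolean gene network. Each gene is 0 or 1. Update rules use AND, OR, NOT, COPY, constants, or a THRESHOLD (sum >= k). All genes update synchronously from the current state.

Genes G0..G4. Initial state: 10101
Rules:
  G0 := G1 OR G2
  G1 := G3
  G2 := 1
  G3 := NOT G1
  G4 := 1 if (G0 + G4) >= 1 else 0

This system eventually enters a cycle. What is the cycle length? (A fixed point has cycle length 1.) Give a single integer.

Answer: 4

Derivation:
Step 0: 10101
Step 1: G0=G1|G2=0|1=1 G1=G3=0 G2=1(const) G3=NOT G1=NOT 0=1 G4=(1+1>=1)=1 -> 10111
Step 2: G0=G1|G2=0|1=1 G1=G3=1 G2=1(const) G3=NOT G1=NOT 0=1 G4=(1+1>=1)=1 -> 11111
Step 3: G0=G1|G2=1|1=1 G1=G3=1 G2=1(const) G3=NOT G1=NOT 1=0 G4=(1+1>=1)=1 -> 11101
Step 4: G0=G1|G2=1|1=1 G1=G3=0 G2=1(const) G3=NOT G1=NOT 1=0 G4=(1+1>=1)=1 -> 10101
State from step 4 equals state from step 0 -> cycle length 4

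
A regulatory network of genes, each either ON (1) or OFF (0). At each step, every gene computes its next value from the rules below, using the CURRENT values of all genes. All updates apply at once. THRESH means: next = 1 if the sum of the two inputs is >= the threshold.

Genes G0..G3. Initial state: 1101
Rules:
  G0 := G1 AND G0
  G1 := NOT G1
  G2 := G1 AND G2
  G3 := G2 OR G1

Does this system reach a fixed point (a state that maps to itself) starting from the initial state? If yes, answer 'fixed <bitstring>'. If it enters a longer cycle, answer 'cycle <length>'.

Step 0: 1101
Step 1: G0=G1&G0=1&1=1 G1=NOT G1=NOT 1=0 G2=G1&G2=1&0=0 G3=G2|G1=0|1=1 -> 1001
Step 2: G0=G1&G0=0&1=0 G1=NOT G1=NOT 0=1 G2=G1&G2=0&0=0 G3=G2|G1=0|0=0 -> 0100
Step 3: G0=G1&G0=1&0=0 G1=NOT G1=NOT 1=0 G2=G1&G2=1&0=0 G3=G2|G1=0|1=1 -> 0001
Step 4: G0=G1&G0=0&0=0 G1=NOT G1=NOT 0=1 G2=G1&G2=0&0=0 G3=G2|G1=0|0=0 -> 0100
Cycle of length 2 starting at step 2 -> no fixed point

Answer: cycle 2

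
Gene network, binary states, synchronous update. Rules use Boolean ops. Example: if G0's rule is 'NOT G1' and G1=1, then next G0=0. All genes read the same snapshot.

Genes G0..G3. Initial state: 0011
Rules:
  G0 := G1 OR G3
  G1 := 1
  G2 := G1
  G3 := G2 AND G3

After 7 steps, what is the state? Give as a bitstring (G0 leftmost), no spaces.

Step 1: G0=G1|G3=0|1=1 G1=1(const) G2=G1=0 G3=G2&G3=1&1=1 -> 1101
Step 2: G0=G1|G3=1|1=1 G1=1(const) G2=G1=1 G3=G2&G3=0&1=0 -> 1110
Step 3: G0=G1|G3=1|0=1 G1=1(const) G2=G1=1 G3=G2&G3=1&0=0 -> 1110
Step 4: G0=G1|G3=1|0=1 G1=1(const) G2=G1=1 G3=G2&G3=1&0=0 -> 1110
Step 5: G0=G1|G3=1|0=1 G1=1(const) G2=G1=1 G3=G2&G3=1&0=0 -> 1110
Step 6: G0=G1|G3=1|0=1 G1=1(const) G2=G1=1 G3=G2&G3=1&0=0 -> 1110
Step 7: G0=G1|G3=1|0=1 G1=1(const) G2=G1=1 G3=G2&G3=1&0=0 -> 1110

1110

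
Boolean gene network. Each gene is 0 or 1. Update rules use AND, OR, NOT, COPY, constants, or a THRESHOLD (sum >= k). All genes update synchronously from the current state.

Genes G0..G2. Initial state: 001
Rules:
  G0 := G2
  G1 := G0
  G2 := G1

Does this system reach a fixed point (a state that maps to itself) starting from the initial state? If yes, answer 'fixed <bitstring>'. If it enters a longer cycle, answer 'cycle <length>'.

Answer: cycle 3

Derivation:
Step 0: 001
Step 1: G0=G2=1 G1=G0=0 G2=G1=0 -> 100
Step 2: G0=G2=0 G1=G0=1 G2=G1=0 -> 010
Step 3: G0=G2=0 G1=G0=0 G2=G1=1 -> 001
Cycle of length 3 starting at step 0 -> no fixed point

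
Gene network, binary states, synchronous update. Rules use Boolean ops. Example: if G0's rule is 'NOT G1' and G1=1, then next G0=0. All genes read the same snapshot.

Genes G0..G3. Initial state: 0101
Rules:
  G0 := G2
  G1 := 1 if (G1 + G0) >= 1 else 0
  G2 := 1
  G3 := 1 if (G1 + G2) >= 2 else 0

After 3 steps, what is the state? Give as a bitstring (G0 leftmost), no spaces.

Step 1: G0=G2=0 G1=(1+0>=1)=1 G2=1(const) G3=(1+0>=2)=0 -> 0110
Step 2: G0=G2=1 G1=(1+0>=1)=1 G2=1(const) G3=(1+1>=2)=1 -> 1111
Step 3: G0=G2=1 G1=(1+1>=1)=1 G2=1(const) G3=(1+1>=2)=1 -> 1111

1111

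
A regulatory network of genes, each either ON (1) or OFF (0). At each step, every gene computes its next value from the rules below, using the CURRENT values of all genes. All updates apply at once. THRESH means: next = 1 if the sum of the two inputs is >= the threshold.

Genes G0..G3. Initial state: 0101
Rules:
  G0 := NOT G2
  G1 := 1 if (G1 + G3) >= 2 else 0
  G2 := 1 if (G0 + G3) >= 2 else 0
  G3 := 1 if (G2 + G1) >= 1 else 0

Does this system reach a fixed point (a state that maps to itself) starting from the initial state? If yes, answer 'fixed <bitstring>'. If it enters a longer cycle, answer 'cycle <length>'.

Answer: cycle 4

Derivation:
Step 0: 0101
Step 1: G0=NOT G2=NOT 0=1 G1=(1+1>=2)=1 G2=(0+1>=2)=0 G3=(0+1>=1)=1 -> 1101
Step 2: G0=NOT G2=NOT 0=1 G1=(1+1>=2)=1 G2=(1+1>=2)=1 G3=(0+1>=1)=1 -> 1111
Step 3: G0=NOT G2=NOT 1=0 G1=(1+1>=2)=1 G2=(1+1>=2)=1 G3=(1+1>=1)=1 -> 0111
Step 4: G0=NOT G2=NOT 1=0 G1=(1+1>=2)=1 G2=(0+1>=2)=0 G3=(1+1>=1)=1 -> 0101
Cycle of length 4 starting at step 0 -> no fixed point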